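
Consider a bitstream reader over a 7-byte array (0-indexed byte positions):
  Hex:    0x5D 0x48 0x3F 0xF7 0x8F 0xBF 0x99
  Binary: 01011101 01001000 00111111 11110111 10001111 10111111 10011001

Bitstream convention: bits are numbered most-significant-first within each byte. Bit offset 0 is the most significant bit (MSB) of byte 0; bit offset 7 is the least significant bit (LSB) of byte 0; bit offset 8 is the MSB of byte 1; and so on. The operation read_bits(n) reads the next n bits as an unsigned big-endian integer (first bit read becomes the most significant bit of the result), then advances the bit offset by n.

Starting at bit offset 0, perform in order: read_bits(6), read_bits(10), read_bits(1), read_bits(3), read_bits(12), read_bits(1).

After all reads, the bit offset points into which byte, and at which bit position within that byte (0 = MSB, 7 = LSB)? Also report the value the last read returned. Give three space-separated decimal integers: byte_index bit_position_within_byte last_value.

Answer: 4 1 1

Derivation:
Read 1: bits[0:6] width=6 -> value=23 (bin 010111); offset now 6 = byte 0 bit 6; 50 bits remain
Read 2: bits[6:16] width=10 -> value=328 (bin 0101001000); offset now 16 = byte 2 bit 0; 40 bits remain
Read 3: bits[16:17] width=1 -> value=0 (bin 0); offset now 17 = byte 2 bit 1; 39 bits remain
Read 4: bits[17:20] width=3 -> value=3 (bin 011); offset now 20 = byte 2 bit 4; 36 bits remain
Read 5: bits[20:32] width=12 -> value=4087 (bin 111111110111); offset now 32 = byte 4 bit 0; 24 bits remain
Read 6: bits[32:33] width=1 -> value=1 (bin 1); offset now 33 = byte 4 bit 1; 23 bits remain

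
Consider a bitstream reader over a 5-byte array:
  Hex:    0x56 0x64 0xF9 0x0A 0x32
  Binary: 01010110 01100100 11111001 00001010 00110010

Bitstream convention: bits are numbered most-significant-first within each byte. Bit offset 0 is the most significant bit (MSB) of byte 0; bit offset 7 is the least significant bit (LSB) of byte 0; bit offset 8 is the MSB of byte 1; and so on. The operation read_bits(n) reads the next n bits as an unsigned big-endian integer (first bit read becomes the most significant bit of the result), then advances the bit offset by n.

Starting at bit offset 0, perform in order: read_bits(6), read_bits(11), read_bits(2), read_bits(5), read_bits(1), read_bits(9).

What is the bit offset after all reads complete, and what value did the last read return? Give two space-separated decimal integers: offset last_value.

Read 1: bits[0:6] width=6 -> value=21 (bin 010101); offset now 6 = byte 0 bit 6; 34 bits remain
Read 2: bits[6:17] width=11 -> value=1225 (bin 10011001001); offset now 17 = byte 2 bit 1; 23 bits remain
Read 3: bits[17:19] width=2 -> value=3 (bin 11); offset now 19 = byte 2 bit 3; 21 bits remain
Read 4: bits[19:24] width=5 -> value=25 (bin 11001); offset now 24 = byte 3 bit 0; 16 bits remain
Read 5: bits[24:25] width=1 -> value=0 (bin 0); offset now 25 = byte 3 bit 1; 15 bits remain
Read 6: bits[25:34] width=9 -> value=40 (bin 000101000); offset now 34 = byte 4 bit 2; 6 bits remain

Answer: 34 40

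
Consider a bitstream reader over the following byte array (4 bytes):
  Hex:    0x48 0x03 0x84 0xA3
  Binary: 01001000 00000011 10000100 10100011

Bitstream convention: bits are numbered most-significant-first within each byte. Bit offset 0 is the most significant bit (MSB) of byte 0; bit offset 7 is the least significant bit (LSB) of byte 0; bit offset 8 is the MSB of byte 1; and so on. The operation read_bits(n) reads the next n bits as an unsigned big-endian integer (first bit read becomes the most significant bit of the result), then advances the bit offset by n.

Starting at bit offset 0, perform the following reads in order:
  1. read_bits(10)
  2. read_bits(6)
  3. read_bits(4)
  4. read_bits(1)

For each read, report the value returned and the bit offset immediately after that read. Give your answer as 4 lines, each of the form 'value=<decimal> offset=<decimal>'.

Answer: value=288 offset=10
value=3 offset=16
value=8 offset=20
value=0 offset=21

Derivation:
Read 1: bits[0:10] width=10 -> value=288 (bin 0100100000); offset now 10 = byte 1 bit 2; 22 bits remain
Read 2: bits[10:16] width=6 -> value=3 (bin 000011); offset now 16 = byte 2 bit 0; 16 bits remain
Read 3: bits[16:20] width=4 -> value=8 (bin 1000); offset now 20 = byte 2 bit 4; 12 bits remain
Read 4: bits[20:21] width=1 -> value=0 (bin 0); offset now 21 = byte 2 bit 5; 11 bits remain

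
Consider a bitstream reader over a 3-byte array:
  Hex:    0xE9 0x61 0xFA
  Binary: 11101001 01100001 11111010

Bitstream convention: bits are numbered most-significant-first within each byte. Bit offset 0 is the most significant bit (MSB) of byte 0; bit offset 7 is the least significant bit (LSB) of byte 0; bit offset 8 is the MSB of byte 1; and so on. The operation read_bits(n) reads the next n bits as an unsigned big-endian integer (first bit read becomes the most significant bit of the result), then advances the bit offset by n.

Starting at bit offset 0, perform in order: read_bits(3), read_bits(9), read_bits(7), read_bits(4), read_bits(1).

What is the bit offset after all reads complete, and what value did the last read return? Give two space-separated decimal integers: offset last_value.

Read 1: bits[0:3] width=3 -> value=7 (bin 111); offset now 3 = byte 0 bit 3; 21 bits remain
Read 2: bits[3:12] width=9 -> value=150 (bin 010010110); offset now 12 = byte 1 bit 4; 12 bits remain
Read 3: bits[12:19] width=7 -> value=15 (bin 0001111); offset now 19 = byte 2 bit 3; 5 bits remain
Read 4: bits[19:23] width=4 -> value=13 (bin 1101); offset now 23 = byte 2 bit 7; 1 bits remain
Read 5: bits[23:24] width=1 -> value=0 (bin 0); offset now 24 = byte 3 bit 0; 0 bits remain

Answer: 24 0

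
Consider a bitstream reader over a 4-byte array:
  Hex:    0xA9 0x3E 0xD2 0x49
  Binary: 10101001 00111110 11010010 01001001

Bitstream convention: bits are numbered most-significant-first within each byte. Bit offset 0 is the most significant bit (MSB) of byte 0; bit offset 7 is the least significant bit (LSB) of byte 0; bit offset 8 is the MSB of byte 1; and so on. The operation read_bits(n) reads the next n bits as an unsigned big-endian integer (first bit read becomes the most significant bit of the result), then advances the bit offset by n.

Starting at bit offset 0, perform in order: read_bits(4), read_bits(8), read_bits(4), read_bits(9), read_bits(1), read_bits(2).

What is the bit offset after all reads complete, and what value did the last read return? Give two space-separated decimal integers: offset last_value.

Read 1: bits[0:4] width=4 -> value=10 (bin 1010); offset now 4 = byte 0 bit 4; 28 bits remain
Read 2: bits[4:12] width=8 -> value=147 (bin 10010011); offset now 12 = byte 1 bit 4; 20 bits remain
Read 3: bits[12:16] width=4 -> value=14 (bin 1110); offset now 16 = byte 2 bit 0; 16 bits remain
Read 4: bits[16:25] width=9 -> value=420 (bin 110100100); offset now 25 = byte 3 bit 1; 7 bits remain
Read 5: bits[25:26] width=1 -> value=1 (bin 1); offset now 26 = byte 3 bit 2; 6 bits remain
Read 6: bits[26:28] width=2 -> value=0 (bin 00); offset now 28 = byte 3 bit 4; 4 bits remain

Answer: 28 0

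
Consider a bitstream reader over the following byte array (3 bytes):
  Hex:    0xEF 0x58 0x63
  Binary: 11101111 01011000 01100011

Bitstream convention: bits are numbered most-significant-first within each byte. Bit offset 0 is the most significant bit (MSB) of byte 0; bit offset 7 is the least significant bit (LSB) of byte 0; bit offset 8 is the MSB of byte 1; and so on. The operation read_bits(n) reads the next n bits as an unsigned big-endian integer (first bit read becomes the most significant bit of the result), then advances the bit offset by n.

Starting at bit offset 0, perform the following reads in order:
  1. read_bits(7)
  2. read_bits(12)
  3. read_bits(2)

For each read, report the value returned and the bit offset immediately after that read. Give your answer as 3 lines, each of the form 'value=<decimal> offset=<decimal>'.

Answer: value=119 offset=7
value=2755 offset=19
value=0 offset=21

Derivation:
Read 1: bits[0:7] width=7 -> value=119 (bin 1110111); offset now 7 = byte 0 bit 7; 17 bits remain
Read 2: bits[7:19] width=12 -> value=2755 (bin 101011000011); offset now 19 = byte 2 bit 3; 5 bits remain
Read 3: bits[19:21] width=2 -> value=0 (bin 00); offset now 21 = byte 2 bit 5; 3 bits remain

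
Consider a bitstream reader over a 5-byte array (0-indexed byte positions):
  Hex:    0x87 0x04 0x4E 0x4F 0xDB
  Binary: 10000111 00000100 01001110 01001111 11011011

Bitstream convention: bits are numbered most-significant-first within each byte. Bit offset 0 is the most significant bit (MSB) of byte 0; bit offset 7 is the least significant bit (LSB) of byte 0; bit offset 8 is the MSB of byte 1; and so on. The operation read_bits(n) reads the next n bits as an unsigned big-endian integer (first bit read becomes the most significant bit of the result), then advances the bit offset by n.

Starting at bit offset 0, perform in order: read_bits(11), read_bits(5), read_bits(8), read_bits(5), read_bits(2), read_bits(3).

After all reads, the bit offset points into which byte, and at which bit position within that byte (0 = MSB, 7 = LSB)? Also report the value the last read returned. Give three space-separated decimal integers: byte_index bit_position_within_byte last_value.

Answer: 4 2 7

Derivation:
Read 1: bits[0:11] width=11 -> value=1080 (bin 10000111000); offset now 11 = byte 1 bit 3; 29 bits remain
Read 2: bits[11:16] width=5 -> value=4 (bin 00100); offset now 16 = byte 2 bit 0; 24 bits remain
Read 3: bits[16:24] width=8 -> value=78 (bin 01001110); offset now 24 = byte 3 bit 0; 16 bits remain
Read 4: bits[24:29] width=5 -> value=9 (bin 01001); offset now 29 = byte 3 bit 5; 11 bits remain
Read 5: bits[29:31] width=2 -> value=3 (bin 11); offset now 31 = byte 3 bit 7; 9 bits remain
Read 6: bits[31:34] width=3 -> value=7 (bin 111); offset now 34 = byte 4 bit 2; 6 bits remain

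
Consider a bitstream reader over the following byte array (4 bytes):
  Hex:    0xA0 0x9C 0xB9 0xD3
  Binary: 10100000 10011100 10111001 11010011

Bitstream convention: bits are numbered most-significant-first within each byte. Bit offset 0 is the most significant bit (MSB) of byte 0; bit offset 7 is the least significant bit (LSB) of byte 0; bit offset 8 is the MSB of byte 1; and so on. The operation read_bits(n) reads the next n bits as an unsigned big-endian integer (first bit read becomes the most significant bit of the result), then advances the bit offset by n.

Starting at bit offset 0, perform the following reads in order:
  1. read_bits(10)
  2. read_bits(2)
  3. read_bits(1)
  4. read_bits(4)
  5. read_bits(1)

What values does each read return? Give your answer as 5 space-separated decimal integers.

Answer: 642 1 1 9 0

Derivation:
Read 1: bits[0:10] width=10 -> value=642 (bin 1010000010); offset now 10 = byte 1 bit 2; 22 bits remain
Read 2: bits[10:12] width=2 -> value=1 (bin 01); offset now 12 = byte 1 bit 4; 20 bits remain
Read 3: bits[12:13] width=1 -> value=1 (bin 1); offset now 13 = byte 1 bit 5; 19 bits remain
Read 4: bits[13:17] width=4 -> value=9 (bin 1001); offset now 17 = byte 2 bit 1; 15 bits remain
Read 5: bits[17:18] width=1 -> value=0 (bin 0); offset now 18 = byte 2 bit 2; 14 bits remain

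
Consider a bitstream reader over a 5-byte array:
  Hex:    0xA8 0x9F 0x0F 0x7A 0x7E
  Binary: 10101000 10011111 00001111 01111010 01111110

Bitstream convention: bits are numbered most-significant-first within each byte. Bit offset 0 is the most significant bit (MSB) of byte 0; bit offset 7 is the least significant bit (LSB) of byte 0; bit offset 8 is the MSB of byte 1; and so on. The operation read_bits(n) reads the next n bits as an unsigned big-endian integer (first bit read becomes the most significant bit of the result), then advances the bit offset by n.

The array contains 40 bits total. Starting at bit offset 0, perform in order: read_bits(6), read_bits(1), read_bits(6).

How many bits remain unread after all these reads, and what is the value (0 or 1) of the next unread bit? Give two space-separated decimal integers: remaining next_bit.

Read 1: bits[0:6] width=6 -> value=42 (bin 101010); offset now 6 = byte 0 bit 6; 34 bits remain
Read 2: bits[6:7] width=1 -> value=0 (bin 0); offset now 7 = byte 0 bit 7; 33 bits remain
Read 3: bits[7:13] width=6 -> value=19 (bin 010011); offset now 13 = byte 1 bit 5; 27 bits remain

Answer: 27 1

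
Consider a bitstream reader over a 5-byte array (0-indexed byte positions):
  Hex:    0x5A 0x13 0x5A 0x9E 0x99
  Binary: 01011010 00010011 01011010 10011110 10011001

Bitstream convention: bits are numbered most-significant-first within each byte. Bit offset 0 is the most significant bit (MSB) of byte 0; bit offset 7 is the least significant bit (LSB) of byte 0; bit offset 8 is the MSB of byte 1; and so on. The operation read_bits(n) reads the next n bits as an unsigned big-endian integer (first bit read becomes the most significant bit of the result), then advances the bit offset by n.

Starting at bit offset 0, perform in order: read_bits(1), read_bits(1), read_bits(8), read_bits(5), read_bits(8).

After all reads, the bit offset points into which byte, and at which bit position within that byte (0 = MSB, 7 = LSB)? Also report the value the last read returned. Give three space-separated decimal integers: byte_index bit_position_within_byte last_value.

Answer: 2 7 173

Derivation:
Read 1: bits[0:1] width=1 -> value=0 (bin 0); offset now 1 = byte 0 bit 1; 39 bits remain
Read 2: bits[1:2] width=1 -> value=1 (bin 1); offset now 2 = byte 0 bit 2; 38 bits remain
Read 3: bits[2:10] width=8 -> value=104 (bin 01101000); offset now 10 = byte 1 bit 2; 30 bits remain
Read 4: bits[10:15] width=5 -> value=9 (bin 01001); offset now 15 = byte 1 bit 7; 25 bits remain
Read 5: bits[15:23] width=8 -> value=173 (bin 10101101); offset now 23 = byte 2 bit 7; 17 bits remain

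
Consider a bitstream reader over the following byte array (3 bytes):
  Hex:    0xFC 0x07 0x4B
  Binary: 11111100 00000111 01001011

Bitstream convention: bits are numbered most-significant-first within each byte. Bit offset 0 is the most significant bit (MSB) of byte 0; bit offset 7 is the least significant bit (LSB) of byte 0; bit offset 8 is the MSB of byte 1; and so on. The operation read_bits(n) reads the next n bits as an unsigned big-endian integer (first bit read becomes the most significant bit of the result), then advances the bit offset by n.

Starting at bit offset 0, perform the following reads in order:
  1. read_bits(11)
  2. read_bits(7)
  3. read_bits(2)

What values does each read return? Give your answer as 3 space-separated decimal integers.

Read 1: bits[0:11] width=11 -> value=2016 (bin 11111100000); offset now 11 = byte 1 bit 3; 13 bits remain
Read 2: bits[11:18] width=7 -> value=29 (bin 0011101); offset now 18 = byte 2 bit 2; 6 bits remain
Read 3: bits[18:20] width=2 -> value=0 (bin 00); offset now 20 = byte 2 bit 4; 4 bits remain

Answer: 2016 29 0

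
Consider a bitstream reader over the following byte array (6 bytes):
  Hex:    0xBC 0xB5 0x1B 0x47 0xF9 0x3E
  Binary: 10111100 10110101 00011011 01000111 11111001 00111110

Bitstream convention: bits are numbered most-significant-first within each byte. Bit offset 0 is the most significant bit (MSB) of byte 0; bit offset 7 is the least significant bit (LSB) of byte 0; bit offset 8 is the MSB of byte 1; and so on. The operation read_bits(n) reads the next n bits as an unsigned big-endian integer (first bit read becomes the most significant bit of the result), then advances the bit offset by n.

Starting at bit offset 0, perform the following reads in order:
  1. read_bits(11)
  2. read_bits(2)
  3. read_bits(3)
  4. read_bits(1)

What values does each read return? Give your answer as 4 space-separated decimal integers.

Answer: 1509 2 5 0

Derivation:
Read 1: bits[0:11] width=11 -> value=1509 (bin 10111100101); offset now 11 = byte 1 bit 3; 37 bits remain
Read 2: bits[11:13] width=2 -> value=2 (bin 10); offset now 13 = byte 1 bit 5; 35 bits remain
Read 3: bits[13:16] width=3 -> value=5 (bin 101); offset now 16 = byte 2 bit 0; 32 bits remain
Read 4: bits[16:17] width=1 -> value=0 (bin 0); offset now 17 = byte 2 bit 1; 31 bits remain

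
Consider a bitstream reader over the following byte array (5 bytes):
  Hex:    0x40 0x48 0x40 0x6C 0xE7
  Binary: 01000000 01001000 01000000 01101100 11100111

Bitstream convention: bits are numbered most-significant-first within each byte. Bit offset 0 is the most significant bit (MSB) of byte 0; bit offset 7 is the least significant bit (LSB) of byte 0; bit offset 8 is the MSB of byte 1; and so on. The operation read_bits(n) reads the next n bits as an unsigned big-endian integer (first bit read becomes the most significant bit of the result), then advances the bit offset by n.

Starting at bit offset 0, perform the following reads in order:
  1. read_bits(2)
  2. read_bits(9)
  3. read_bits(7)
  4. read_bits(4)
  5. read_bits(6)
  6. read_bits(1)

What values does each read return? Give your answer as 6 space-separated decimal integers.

Read 1: bits[0:2] width=2 -> value=1 (bin 01); offset now 2 = byte 0 bit 2; 38 bits remain
Read 2: bits[2:11] width=9 -> value=2 (bin 000000010); offset now 11 = byte 1 bit 3; 29 bits remain
Read 3: bits[11:18] width=7 -> value=33 (bin 0100001); offset now 18 = byte 2 bit 2; 22 bits remain
Read 4: bits[18:22] width=4 -> value=0 (bin 0000); offset now 22 = byte 2 bit 6; 18 bits remain
Read 5: bits[22:28] width=6 -> value=6 (bin 000110); offset now 28 = byte 3 bit 4; 12 bits remain
Read 6: bits[28:29] width=1 -> value=1 (bin 1); offset now 29 = byte 3 bit 5; 11 bits remain

Answer: 1 2 33 0 6 1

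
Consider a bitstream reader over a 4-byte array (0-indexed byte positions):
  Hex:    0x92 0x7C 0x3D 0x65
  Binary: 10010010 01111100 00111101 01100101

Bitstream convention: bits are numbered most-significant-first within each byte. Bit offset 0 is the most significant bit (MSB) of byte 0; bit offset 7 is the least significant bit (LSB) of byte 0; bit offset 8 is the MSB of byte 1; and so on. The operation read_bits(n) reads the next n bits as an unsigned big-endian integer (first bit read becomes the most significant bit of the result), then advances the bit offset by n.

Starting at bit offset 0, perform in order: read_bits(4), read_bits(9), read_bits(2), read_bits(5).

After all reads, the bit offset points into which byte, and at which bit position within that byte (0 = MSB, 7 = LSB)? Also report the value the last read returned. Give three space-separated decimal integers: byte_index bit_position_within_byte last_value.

Answer: 2 4 3

Derivation:
Read 1: bits[0:4] width=4 -> value=9 (bin 1001); offset now 4 = byte 0 bit 4; 28 bits remain
Read 2: bits[4:13] width=9 -> value=79 (bin 001001111); offset now 13 = byte 1 bit 5; 19 bits remain
Read 3: bits[13:15] width=2 -> value=2 (bin 10); offset now 15 = byte 1 bit 7; 17 bits remain
Read 4: bits[15:20] width=5 -> value=3 (bin 00011); offset now 20 = byte 2 bit 4; 12 bits remain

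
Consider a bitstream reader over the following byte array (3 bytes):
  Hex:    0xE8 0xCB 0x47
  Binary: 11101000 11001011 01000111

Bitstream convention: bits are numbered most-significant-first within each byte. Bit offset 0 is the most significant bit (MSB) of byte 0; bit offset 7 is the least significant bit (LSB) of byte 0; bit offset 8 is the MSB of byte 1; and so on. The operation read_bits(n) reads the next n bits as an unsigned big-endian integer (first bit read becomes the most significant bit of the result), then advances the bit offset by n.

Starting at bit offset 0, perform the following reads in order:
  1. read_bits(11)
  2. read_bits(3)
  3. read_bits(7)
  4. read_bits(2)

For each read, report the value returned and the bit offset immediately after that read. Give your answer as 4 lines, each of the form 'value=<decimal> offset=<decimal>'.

Read 1: bits[0:11] width=11 -> value=1862 (bin 11101000110); offset now 11 = byte 1 bit 3; 13 bits remain
Read 2: bits[11:14] width=3 -> value=2 (bin 010); offset now 14 = byte 1 bit 6; 10 bits remain
Read 3: bits[14:21] width=7 -> value=104 (bin 1101000); offset now 21 = byte 2 bit 5; 3 bits remain
Read 4: bits[21:23] width=2 -> value=3 (bin 11); offset now 23 = byte 2 bit 7; 1 bits remain

Answer: value=1862 offset=11
value=2 offset=14
value=104 offset=21
value=3 offset=23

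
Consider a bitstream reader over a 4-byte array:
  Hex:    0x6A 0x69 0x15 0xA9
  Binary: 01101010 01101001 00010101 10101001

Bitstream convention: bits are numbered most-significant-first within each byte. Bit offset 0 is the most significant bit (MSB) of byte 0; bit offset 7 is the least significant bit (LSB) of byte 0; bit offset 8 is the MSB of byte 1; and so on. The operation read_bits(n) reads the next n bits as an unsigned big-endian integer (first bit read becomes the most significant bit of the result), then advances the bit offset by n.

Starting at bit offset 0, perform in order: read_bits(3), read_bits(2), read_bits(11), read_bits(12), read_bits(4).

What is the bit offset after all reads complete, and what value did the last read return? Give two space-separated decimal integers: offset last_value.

Answer: 32 9

Derivation:
Read 1: bits[0:3] width=3 -> value=3 (bin 011); offset now 3 = byte 0 bit 3; 29 bits remain
Read 2: bits[3:5] width=2 -> value=1 (bin 01); offset now 5 = byte 0 bit 5; 27 bits remain
Read 3: bits[5:16] width=11 -> value=617 (bin 01001101001); offset now 16 = byte 2 bit 0; 16 bits remain
Read 4: bits[16:28] width=12 -> value=346 (bin 000101011010); offset now 28 = byte 3 bit 4; 4 bits remain
Read 5: bits[28:32] width=4 -> value=9 (bin 1001); offset now 32 = byte 4 bit 0; 0 bits remain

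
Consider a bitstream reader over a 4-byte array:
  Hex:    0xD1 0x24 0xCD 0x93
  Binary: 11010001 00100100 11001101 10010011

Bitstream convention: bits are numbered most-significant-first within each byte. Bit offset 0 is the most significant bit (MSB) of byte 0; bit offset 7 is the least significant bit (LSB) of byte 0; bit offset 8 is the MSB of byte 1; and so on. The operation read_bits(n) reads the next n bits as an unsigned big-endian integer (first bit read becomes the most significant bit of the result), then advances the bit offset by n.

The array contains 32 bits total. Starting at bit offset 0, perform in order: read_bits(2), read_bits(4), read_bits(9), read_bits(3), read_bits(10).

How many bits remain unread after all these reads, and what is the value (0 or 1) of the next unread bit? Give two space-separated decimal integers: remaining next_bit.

Read 1: bits[0:2] width=2 -> value=3 (bin 11); offset now 2 = byte 0 bit 2; 30 bits remain
Read 2: bits[2:6] width=4 -> value=4 (bin 0100); offset now 6 = byte 0 bit 6; 26 bits remain
Read 3: bits[6:15] width=9 -> value=146 (bin 010010010); offset now 15 = byte 1 bit 7; 17 bits remain
Read 4: bits[15:18] width=3 -> value=3 (bin 011); offset now 18 = byte 2 bit 2; 14 bits remain
Read 5: bits[18:28] width=10 -> value=217 (bin 0011011001); offset now 28 = byte 3 bit 4; 4 bits remain

Answer: 4 0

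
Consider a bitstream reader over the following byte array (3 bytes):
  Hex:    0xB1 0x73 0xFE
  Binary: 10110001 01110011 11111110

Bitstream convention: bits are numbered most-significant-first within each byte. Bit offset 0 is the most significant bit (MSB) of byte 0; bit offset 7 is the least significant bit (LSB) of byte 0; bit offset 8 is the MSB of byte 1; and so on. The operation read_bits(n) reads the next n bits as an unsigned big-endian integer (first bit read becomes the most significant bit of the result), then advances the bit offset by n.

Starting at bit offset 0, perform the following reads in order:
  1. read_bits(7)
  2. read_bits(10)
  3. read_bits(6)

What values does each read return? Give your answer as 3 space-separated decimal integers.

Read 1: bits[0:7] width=7 -> value=88 (bin 1011000); offset now 7 = byte 0 bit 7; 17 bits remain
Read 2: bits[7:17] width=10 -> value=743 (bin 1011100111); offset now 17 = byte 2 bit 1; 7 bits remain
Read 3: bits[17:23] width=6 -> value=63 (bin 111111); offset now 23 = byte 2 bit 7; 1 bits remain

Answer: 88 743 63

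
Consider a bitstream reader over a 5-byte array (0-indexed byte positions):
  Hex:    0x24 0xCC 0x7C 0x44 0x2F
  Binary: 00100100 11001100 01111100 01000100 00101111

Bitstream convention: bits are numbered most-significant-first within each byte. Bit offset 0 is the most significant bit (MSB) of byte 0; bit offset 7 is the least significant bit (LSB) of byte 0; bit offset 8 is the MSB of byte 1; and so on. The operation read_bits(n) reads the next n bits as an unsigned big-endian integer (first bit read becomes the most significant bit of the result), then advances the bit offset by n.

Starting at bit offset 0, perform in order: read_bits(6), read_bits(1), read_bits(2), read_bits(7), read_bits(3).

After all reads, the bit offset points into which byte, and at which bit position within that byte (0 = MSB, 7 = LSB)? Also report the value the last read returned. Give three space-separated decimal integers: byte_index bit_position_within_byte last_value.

Answer: 2 3 3

Derivation:
Read 1: bits[0:6] width=6 -> value=9 (bin 001001); offset now 6 = byte 0 bit 6; 34 bits remain
Read 2: bits[6:7] width=1 -> value=0 (bin 0); offset now 7 = byte 0 bit 7; 33 bits remain
Read 3: bits[7:9] width=2 -> value=1 (bin 01); offset now 9 = byte 1 bit 1; 31 bits remain
Read 4: bits[9:16] width=7 -> value=76 (bin 1001100); offset now 16 = byte 2 bit 0; 24 bits remain
Read 5: bits[16:19] width=3 -> value=3 (bin 011); offset now 19 = byte 2 bit 3; 21 bits remain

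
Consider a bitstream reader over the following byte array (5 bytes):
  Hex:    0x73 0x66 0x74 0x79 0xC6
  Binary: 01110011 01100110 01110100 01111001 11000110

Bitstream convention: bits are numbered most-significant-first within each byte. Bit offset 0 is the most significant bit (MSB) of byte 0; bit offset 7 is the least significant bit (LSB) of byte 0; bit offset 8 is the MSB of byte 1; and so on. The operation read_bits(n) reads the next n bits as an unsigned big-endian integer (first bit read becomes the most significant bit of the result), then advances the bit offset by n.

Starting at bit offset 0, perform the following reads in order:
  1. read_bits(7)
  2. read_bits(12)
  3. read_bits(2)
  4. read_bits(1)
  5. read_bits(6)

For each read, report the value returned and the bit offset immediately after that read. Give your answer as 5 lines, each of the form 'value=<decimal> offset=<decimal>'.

Read 1: bits[0:7] width=7 -> value=57 (bin 0111001); offset now 7 = byte 0 bit 7; 33 bits remain
Read 2: bits[7:19] width=12 -> value=2867 (bin 101100110011); offset now 19 = byte 2 bit 3; 21 bits remain
Read 3: bits[19:21] width=2 -> value=2 (bin 10); offset now 21 = byte 2 bit 5; 19 bits remain
Read 4: bits[21:22] width=1 -> value=1 (bin 1); offset now 22 = byte 2 bit 6; 18 bits remain
Read 5: bits[22:28] width=6 -> value=7 (bin 000111); offset now 28 = byte 3 bit 4; 12 bits remain

Answer: value=57 offset=7
value=2867 offset=19
value=2 offset=21
value=1 offset=22
value=7 offset=28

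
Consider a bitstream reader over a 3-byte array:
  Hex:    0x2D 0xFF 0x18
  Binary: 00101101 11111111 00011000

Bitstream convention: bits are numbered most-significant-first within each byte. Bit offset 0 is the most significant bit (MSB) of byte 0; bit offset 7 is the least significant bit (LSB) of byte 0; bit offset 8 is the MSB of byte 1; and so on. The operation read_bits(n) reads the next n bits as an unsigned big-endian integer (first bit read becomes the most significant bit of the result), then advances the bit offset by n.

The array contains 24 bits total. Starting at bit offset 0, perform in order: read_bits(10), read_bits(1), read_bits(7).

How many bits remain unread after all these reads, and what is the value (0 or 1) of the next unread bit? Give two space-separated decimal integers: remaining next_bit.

Read 1: bits[0:10] width=10 -> value=183 (bin 0010110111); offset now 10 = byte 1 bit 2; 14 bits remain
Read 2: bits[10:11] width=1 -> value=1 (bin 1); offset now 11 = byte 1 bit 3; 13 bits remain
Read 3: bits[11:18] width=7 -> value=124 (bin 1111100); offset now 18 = byte 2 bit 2; 6 bits remain

Answer: 6 0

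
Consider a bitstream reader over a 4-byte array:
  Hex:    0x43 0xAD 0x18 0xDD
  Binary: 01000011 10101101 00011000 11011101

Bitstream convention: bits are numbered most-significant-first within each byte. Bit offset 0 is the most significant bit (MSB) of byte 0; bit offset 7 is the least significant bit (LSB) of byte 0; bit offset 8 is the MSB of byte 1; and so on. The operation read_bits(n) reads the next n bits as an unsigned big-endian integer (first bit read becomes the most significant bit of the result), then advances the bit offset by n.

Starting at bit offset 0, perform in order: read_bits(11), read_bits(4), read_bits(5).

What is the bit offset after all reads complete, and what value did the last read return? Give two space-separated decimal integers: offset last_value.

Answer: 20 17

Derivation:
Read 1: bits[0:11] width=11 -> value=541 (bin 01000011101); offset now 11 = byte 1 bit 3; 21 bits remain
Read 2: bits[11:15] width=4 -> value=6 (bin 0110); offset now 15 = byte 1 bit 7; 17 bits remain
Read 3: bits[15:20] width=5 -> value=17 (bin 10001); offset now 20 = byte 2 bit 4; 12 bits remain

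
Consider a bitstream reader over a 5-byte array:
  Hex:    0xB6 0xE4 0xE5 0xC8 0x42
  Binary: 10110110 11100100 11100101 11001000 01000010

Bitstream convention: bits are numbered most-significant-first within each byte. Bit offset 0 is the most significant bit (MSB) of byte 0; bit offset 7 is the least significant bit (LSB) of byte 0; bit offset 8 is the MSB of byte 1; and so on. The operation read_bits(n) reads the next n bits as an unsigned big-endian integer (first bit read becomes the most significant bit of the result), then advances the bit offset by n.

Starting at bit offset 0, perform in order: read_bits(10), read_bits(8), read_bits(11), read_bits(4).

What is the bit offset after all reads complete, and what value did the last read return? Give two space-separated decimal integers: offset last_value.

Answer: 33 0

Derivation:
Read 1: bits[0:10] width=10 -> value=731 (bin 1011011011); offset now 10 = byte 1 bit 2; 30 bits remain
Read 2: bits[10:18] width=8 -> value=147 (bin 10010011); offset now 18 = byte 2 bit 2; 22 bits remain
Read 3: bits[18:29] width=11 -> value=1209 (bin 10010111001); offset now 29 = byte 3 bit 5; 11 bits remain
Read 4: bits[29:33] width=4 -> value=0 (bin 0000); offset now 33 = byte 4 bit 1; 7 bits remain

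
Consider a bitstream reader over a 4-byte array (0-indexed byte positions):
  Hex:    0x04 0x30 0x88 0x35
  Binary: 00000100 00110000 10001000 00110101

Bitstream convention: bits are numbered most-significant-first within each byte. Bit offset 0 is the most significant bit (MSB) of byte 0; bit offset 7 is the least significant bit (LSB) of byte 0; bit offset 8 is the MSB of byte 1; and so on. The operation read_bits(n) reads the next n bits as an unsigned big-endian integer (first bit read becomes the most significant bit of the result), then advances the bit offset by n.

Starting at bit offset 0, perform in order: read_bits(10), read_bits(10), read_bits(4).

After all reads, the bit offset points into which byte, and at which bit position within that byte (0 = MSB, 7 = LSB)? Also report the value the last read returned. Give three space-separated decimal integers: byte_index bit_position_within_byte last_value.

Answer: 3 0 8

Derivation:
Read 1: bits[0:10] width=10 -> value=16 (bin 0000010000); offset now 10 = byte 1 bit 2; 22 bits remain
Read 2: bits[10:20] width=10 -> value=776 (bin 1100001000); offset now 20 = byte 2 bit 4; 12 bits remain
Read 3: bits[20:24] width=4 -> value=8 (bin 1000); offset now 24 = byte 3 bit 0; 8 bits remain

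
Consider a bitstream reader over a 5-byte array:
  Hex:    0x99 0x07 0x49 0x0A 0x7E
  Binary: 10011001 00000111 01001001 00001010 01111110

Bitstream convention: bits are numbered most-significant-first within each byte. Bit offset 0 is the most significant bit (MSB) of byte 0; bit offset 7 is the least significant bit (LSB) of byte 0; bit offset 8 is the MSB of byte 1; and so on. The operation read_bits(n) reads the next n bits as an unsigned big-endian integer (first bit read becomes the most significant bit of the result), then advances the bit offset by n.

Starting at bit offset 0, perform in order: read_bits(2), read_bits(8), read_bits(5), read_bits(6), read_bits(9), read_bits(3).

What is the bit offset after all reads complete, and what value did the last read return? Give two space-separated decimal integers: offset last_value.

Read 1: bits[0:2] width=2 -> value=2 (bin 10); offset now 2 = byte 0 bit 2; 38 bits remain
Read 2: bits[2:10] width=8 -> value=100 (bin 01100100); offset now 10 = byte 1 bit 2; 30 bits remain
Read 3: bits[10:15] width=5 -> value=3 (bin 00011); offset now 15 = byte 1 bit 7; 25 bits remain
Read 4: bits[15:21] width=6 -> value=41 (bin 101001); offset now 21 = byte 2 bit 5; 19 bits remain
Read 5: bits[21:30] width=9 -> value=66 (bin 001000010); offset now 30 = byte 3 bit 6; 10 bits remain
Read 6: bits[30:33] width=3 -> value=4 (bin 100); offset now 33 = byte 4 bit 1; 7 bits remain

Answer: 33 4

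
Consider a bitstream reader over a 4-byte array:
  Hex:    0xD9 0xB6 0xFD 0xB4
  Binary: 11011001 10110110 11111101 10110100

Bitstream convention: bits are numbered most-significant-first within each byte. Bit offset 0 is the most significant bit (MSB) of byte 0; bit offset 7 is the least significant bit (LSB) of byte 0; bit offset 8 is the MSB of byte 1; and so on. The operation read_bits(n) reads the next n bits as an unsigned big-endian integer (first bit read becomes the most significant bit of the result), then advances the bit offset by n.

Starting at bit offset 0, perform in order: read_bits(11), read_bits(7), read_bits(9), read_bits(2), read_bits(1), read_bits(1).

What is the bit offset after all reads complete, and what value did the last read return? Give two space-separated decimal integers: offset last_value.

Answer: 31 0

Derivation:
Read 1: bits[0:11] width=11 -> value=1741 (bin 11011001101); offset now 11 = byte 1 bit 3; 21 bits remain
Read 2: bits[11:18] width=7 -> value=91 (bin 1011011); offset now 18 = byte 2 bit 2; 14 bits remain
Read 3: bits[18:27] width=9 -> value=493 (bin 111101101); offset now 27 = byte 3 bit 3; 5 bits remain
Read 4: bits[27:29] width=2 -> value=2 (bin 10); offset now 29 = byte 3 bit 5; 3 bits remain
Read 5: bits[29:30] width=1 -> value=1 (bin 1); offset now 30 = byte 3 bit 6; 2 bits remain
Read 6: bits[30:31] width=1 -> value=0 (bin 0); offset now 31 = byte 3 bit 7; 1 bits remain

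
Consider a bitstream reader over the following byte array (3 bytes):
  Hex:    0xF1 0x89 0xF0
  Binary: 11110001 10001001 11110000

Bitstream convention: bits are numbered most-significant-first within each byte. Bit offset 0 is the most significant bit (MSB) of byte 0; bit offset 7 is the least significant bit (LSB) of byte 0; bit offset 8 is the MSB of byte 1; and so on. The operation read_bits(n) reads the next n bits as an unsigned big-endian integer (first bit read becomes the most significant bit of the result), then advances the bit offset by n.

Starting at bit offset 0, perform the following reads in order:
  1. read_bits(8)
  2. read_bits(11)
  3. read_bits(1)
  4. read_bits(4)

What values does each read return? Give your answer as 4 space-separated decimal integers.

Answer: 241 1103 1 0

Derivation:
Read 1: bits[0:8] width=8 -> value=241 (bin 11110001); offset now 8 = byte 1 bit 0; 16 bits remain
Read 2: bits[8:19] width=11 -> value=1103 (bin 10001001111); offset now 19 = byte 2 bit 3; 5 bits remain
Read 3: bits[19:20] width=1 -> value=1 (bin 1); offset now 20 = byte 2 bit 4; 4 bits remain
Read 4: bits[20:24] width=4 -> value=0 (bin 0000); offset now 24 = byte 3 bit 0; 0 bits remain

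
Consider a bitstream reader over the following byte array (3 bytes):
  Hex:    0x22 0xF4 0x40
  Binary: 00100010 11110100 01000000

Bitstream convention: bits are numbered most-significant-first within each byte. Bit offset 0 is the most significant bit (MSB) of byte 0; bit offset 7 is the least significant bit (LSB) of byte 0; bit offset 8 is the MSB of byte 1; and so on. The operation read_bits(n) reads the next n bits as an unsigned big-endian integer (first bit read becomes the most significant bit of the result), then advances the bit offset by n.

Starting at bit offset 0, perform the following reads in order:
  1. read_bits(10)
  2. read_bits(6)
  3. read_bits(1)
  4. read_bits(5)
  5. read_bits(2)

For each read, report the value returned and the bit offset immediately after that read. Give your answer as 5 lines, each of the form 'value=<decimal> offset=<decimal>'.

Read 1: bits[0:10] width=10 -> value=139 (bin 0010001011); offset now 10 = byte 1 bit 2; 14 bits remain
Read 2: bits[10:16] width=6 -> value=52 (bin 110100); offset now 16 = byte 2 bit 0; 8 bits remain
Read 3: bits[16:17] width=1 -> value=0 (bin 0); offset now 17 = byte 2 bit 1; 7 bits remain
Read 4: bits[17:22] width=5 -> value=16 (bin 10000); offset now 22 = byte 2 bit 6; 2 bits remain
Read 5: bits[22:24] width=2 -> value=0 (bin 00); offset now 24 = byte 3 bit 0; 0 bits remain

Answer: value=139 offset=10
value=52 offset=16
value=0 offset=17
value=16 offset=22
value=0 offset=24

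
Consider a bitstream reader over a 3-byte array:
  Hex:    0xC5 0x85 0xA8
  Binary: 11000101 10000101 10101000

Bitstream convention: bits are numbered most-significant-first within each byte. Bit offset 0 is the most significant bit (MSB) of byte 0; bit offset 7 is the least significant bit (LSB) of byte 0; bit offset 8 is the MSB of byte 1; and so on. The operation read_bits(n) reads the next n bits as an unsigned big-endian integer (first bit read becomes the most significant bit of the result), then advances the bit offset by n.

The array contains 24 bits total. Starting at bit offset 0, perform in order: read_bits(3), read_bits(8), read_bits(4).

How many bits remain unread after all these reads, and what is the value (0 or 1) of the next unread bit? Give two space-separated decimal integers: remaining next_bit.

Read 1: bits[0:3] width=3 -> value=6 (bin 110); offset now 3 = byte 0 bit 3; 21 bits remain
Read 2: bits[3:11] width=8 -> value=44 (bin 00101100); offset now 11 = byte 1 bit 3; 13 bits remain
Read 3: bits[11:15] width=4 -> value=2 (bin 0010); offset now 15 = byte 1 bit 7; 9 bits remain

Answer: 9 1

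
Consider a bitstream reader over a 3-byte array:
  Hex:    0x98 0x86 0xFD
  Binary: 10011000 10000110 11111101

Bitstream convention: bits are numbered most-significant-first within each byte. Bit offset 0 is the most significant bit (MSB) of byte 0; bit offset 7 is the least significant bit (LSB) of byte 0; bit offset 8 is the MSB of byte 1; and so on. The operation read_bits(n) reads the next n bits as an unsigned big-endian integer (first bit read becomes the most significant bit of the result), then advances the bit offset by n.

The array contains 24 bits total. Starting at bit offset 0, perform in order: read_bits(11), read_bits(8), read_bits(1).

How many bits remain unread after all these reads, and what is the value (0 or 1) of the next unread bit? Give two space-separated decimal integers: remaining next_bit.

Answer: 4 1

Derivation:
Read 1: bits[0:11] width=11 -> value=1220 (bin 10011000100); offset now 11 = byte 1 bit 3; 13 bits remain
Read 2: bits[11:19] width=8 -> value=55 (bin 00110111); offset now 19 = byte 2 bit 3; 5 bits remain
Read 3: bits[19:20] width=1 -> value=1 (bin 1); offset now 20 = byte 2 bit 4; 4 bits remain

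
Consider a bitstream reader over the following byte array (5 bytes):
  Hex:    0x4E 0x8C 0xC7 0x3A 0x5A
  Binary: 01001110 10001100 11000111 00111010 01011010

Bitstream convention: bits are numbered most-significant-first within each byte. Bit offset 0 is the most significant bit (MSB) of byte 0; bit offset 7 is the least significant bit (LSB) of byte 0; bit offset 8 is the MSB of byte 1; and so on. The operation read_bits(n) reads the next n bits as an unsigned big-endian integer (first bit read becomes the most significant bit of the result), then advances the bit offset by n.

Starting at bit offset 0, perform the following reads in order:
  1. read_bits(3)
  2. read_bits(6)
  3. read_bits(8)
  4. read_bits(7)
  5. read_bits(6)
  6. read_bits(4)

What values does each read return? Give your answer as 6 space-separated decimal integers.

Answer: 2 29 25 71 14 9

Derivation:
Read 1: bits[0:3] width=3 -> value=2 (bin 010); offset now 3 = byte 0 bit 3; 37 bits remain
Read 2: bits[3:9] width=6 -> value=29 (bin 011101); offset now 9 = byte 1 bit 1; 31 bits remain
Read 3: bits[9:17] width=8 -> value=25 (bin 00011001); offset now 17 = byte 2 bit 1; 23 bits remain
Read 4: bits[17:24] width=7 -> value=71 (bin 1000111); offset now 24 = byte 3 bit 0; 16 bits remain
Read 5: bits[24:30] width=6 -> value=14 (bin 001110); offset now 30 = byte 3 bit 6; 10 bits remain
Read 6: bits[30:34] width=4 -> value=9 (bin 1001); offset now 34 = byte 4 bit 2; 6 bits remain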